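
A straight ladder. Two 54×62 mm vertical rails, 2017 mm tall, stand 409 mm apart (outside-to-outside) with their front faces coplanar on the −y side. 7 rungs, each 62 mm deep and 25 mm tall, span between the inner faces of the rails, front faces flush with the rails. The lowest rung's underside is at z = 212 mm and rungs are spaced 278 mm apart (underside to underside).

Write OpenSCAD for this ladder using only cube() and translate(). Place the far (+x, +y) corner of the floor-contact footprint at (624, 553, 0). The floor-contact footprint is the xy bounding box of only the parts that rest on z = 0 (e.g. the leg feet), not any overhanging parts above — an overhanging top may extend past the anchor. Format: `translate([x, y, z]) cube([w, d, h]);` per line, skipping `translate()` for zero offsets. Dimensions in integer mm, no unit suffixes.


// rung span = 409 - 2*54 = 301
// rung[k] z = 212 + k*278
translate([215, 491, 0]) cube([54, 62, 2017]);
translate([570, 491, 0]) cube([54, 62, 2017]);
translate([269, 491, 212]) cube([301, 62, 25]);
translate([269, 491, 490]) cube([301, 62, 25]);
translate([269, 491, 768]) cube([301, 62, 25]);
translate([269, 491, 1046]) cube([301, 62, 25]);
translate([269, 491, 1324]) cube([301, 62, 25]);
translate([269, 491, 1602]) cube([301, 62, 25]);
translate([269, 491, 1880]) cube([301, 62, 25]);


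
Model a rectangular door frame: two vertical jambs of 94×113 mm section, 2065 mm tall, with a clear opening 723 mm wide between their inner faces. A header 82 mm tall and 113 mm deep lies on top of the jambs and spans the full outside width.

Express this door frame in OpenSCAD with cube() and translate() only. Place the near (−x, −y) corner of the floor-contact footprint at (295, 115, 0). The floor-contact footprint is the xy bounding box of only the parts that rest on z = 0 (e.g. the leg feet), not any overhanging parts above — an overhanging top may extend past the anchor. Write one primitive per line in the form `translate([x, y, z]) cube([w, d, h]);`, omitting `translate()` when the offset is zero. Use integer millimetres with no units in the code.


translate([295, 115, 0]) cube([94, 113, 2065]);
translate([1112, 115, 0]) cube([94, 113, 2065]);
translate([295, 115, 2065]) cube([911, 113, 82]);


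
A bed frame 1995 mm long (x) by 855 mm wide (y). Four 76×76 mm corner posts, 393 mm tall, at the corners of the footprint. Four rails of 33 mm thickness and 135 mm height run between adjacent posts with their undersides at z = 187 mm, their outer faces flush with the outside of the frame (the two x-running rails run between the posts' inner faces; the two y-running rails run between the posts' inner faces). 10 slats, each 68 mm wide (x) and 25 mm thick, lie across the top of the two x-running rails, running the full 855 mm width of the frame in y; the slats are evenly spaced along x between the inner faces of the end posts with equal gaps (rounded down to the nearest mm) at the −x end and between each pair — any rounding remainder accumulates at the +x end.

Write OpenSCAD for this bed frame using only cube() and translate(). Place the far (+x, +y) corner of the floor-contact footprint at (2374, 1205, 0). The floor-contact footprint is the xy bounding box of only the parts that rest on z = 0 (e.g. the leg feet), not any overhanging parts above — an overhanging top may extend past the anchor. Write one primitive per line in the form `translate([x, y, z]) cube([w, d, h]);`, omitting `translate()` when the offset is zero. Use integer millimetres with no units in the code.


translate([379, 350, 0]) cube([76, 76, 393]);
translate([379, 1129, 0]) cube([76, 76, 393]);
translate([2298, 350, 0]) cube([76, 76, 393]);
translate([2298, 1129, 0]) cube([76, 76, 393]);
translate([455, 350, 187]) cube([1843, 33, 135]);
translate([455, 1172, 187]) cube([1843, 33, 135]);
translate([379, 426, 187]) cube([33, 703, 135]);
translate([2341, 426, 187]) cube([33, 703, 135]);
translate([560, 350, 322]) cube([68, 855, 25]);
translate([733, 350, 322]) cube([68, 855, 25]);
translate([906, 350, 322]) cube([68, 855, 25]);
translate([1079, 350, 322]) cube([68, 855, 25]);
translate([1252, 350, 322]) cube([68, 855, 25]);
translate([1425, 350, 322]) cube([68, 855, 25]);
translate([1598, 350, 322]) cube([68, 855, 25]);
translate([1771, 350, 322]) cube([68, 855, 25]);
translate([1944, 350, 322]) cube([68, 855, 25]);
translate([2117, 350, 322]) cube([68, 855, 25]);


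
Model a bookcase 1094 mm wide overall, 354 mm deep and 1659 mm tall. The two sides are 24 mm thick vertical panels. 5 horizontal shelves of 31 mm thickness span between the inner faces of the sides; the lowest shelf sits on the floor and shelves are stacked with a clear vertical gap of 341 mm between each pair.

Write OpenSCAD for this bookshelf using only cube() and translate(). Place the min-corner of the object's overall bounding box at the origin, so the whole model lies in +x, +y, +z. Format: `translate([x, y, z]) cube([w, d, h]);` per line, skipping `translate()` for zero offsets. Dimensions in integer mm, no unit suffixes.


cube([24, 354, 1659]);
translate([1070, 0, 0]) cube([24, 354, 1659]);
translate([24, 0, 0]) cube([1046, 354, 31]);
translate([24, 0, 372]) cube([1046, 354, 31]);
translate([24, 0, 744]) cube([1046, 354, 31]);
translate([24, 0, 1116]) cube([1046, 354, 31]);
translate([24, 0, 1488]) cube([1046, 354, 31]);


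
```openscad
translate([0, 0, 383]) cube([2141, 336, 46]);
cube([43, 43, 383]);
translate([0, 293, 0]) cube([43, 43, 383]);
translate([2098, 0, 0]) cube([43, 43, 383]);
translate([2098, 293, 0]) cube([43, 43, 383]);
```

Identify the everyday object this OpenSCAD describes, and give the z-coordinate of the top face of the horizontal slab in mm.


A bench. The seat-top height is 429 mm.

A long slab on four corner posts — a bench. The slab sits at z = 383 with thickness 46, so the top is 383 + 46 = 429 mm.


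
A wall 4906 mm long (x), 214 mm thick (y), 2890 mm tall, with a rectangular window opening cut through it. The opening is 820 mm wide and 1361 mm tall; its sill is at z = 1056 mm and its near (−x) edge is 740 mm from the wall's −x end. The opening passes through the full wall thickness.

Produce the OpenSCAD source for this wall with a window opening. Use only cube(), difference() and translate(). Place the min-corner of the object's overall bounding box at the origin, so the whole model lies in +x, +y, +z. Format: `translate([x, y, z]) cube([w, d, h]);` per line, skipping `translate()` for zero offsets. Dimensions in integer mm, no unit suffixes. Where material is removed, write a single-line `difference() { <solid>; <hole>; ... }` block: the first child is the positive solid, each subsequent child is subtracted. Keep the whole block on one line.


difference() { cube([4906, 214, 2890]); translate([740, 0, 1056]) cube([820, 214, 1361]); }


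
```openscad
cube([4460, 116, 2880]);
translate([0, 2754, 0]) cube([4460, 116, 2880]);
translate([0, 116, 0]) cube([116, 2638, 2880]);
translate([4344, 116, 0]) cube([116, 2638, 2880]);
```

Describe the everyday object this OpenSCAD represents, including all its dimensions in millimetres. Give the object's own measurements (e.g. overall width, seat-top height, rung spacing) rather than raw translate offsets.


The wall frame of a small rectangular building: four walls, each 2880 mm tall and 116 mm thick, enclosing a footprint 4460 mm (x) by 2870 mm (y) outside-to-outside, with no floor or roof. The front and back walls (the −y and +y sides) span the full width; the two side walls fit between them.


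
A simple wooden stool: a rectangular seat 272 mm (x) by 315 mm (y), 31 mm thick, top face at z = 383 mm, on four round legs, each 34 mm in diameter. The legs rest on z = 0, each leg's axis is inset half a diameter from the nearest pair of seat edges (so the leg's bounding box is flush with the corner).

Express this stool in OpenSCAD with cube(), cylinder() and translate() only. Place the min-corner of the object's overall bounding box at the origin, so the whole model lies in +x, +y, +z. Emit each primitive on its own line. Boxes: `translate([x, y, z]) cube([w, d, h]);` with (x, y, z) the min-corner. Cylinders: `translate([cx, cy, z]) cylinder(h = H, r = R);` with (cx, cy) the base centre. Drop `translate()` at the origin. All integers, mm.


translate([0, 0, 352]) cube([272, 315, 31]);
translate([17, 17, 0]) cylinder(h = 352, r = 17);
translate([255, 17, 0]) cylinder(h = 352, r = 17);
translate([17, 298, 0]) cylinder(h = 352, r = 17);
translate([255, 298, 0]) cylinder(h = 352, r = 17);


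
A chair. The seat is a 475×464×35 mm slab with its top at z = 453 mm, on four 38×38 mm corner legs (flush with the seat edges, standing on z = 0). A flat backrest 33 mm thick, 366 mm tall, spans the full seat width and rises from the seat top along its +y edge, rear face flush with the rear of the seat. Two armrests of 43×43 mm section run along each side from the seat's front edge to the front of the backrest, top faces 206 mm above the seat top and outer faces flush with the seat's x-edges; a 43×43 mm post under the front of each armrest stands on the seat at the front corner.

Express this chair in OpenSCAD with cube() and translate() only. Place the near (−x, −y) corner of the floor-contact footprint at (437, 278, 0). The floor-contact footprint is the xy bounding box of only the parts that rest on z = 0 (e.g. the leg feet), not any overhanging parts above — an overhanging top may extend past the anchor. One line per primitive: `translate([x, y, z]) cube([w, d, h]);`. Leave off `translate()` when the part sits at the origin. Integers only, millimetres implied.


translate([437, 278, 418]) cube([475, 464, 35]);
translate([437, 278, 0]) cube([38, 38, 418]);
translate([874, 278, 0]) cube([38, 38, 418]);
translate([437, 704, 0]) cube([38, 38, 418]);
translate([874, 704, 0]) cube([38, 38, 418]);
translate([437, 709, 453]) cube([475, 33, 366]);
translate([437, 278, 616]) cube([43, 431, 43]);
translate([869, 278, 616]) cube([43, 431, 43]);
translate([437, 278, 453]) cube([43, 43, 163]);
translate([869, 278, 453]) cube([43, 43, 163]);


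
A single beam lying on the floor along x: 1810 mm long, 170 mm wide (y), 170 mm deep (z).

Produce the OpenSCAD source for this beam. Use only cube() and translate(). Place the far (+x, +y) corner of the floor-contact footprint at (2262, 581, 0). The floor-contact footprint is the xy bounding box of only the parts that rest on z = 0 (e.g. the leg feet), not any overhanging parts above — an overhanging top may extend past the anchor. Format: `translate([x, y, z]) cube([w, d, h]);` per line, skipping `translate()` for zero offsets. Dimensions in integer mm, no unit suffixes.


translate([452, 411, 0]) cube([1810, 170, 170]);


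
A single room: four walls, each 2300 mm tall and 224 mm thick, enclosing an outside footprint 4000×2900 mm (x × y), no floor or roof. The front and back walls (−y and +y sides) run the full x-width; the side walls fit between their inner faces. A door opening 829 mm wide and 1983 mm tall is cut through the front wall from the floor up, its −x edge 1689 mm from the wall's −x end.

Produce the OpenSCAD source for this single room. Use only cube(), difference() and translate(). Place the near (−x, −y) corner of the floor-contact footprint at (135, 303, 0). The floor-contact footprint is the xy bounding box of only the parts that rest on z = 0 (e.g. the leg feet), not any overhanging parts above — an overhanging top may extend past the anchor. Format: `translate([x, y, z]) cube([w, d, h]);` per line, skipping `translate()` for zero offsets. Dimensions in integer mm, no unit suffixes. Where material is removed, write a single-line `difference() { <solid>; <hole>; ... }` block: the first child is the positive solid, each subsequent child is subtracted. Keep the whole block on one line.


difference() { translate([135, 303, 0]) cube([4000, 224, 2300]); translate([1824, 303, 0]) cube([829, 224, 1983]); }
translate([135, 2979, 0]) cube([4000, 224, 2300]);
translate([135, 527, 0]) cube([224, 2452, 2300]);
translate([3911, 527, 0]) cube([224, 2452, 2300]);


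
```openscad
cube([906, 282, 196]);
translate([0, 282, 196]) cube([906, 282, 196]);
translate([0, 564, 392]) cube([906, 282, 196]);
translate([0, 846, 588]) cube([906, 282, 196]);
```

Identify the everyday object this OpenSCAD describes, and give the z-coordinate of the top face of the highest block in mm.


A staircase. The total rise is 784 mm.

4 identical blocks, each offset up and back from the previous — a staircase. Each step is 196 mm tall and there are 4 of them, so the total rise is 4 × 196 = 784 mm.


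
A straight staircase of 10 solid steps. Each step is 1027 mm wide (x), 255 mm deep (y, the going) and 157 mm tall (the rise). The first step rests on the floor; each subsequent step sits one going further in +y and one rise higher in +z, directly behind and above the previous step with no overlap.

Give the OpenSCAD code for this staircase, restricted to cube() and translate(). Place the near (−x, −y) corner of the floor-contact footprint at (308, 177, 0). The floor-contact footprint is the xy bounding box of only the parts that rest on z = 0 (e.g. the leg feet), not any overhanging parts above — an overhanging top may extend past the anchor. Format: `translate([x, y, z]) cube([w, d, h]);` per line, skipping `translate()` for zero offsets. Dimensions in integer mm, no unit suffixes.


translate([308, 177, 0]) cube([1027, 255, 157]);
translate([308, 432, 157]) cube([1027, 255, 157]);
translate([308, 687, 314]) cube([1027, 255, 157]);
translate([308, 942, 471]) cube([1027, 255, 157]);
translate([308, 1197, 628]) cube([1027, 255, 157]);
translate([308, 1452, 785]) cube([1027, 255, 157]);
translate([308, 1707, 942]) cube([1027, 255, 157]);
translate([308, 1962, 1099]) cube([1027, 255, 157]);
translate([308, 2217, 1256]) cube([1027, 255, 157]);
translate([308, 2472, 1413]) cube([1027, 255, 157]);


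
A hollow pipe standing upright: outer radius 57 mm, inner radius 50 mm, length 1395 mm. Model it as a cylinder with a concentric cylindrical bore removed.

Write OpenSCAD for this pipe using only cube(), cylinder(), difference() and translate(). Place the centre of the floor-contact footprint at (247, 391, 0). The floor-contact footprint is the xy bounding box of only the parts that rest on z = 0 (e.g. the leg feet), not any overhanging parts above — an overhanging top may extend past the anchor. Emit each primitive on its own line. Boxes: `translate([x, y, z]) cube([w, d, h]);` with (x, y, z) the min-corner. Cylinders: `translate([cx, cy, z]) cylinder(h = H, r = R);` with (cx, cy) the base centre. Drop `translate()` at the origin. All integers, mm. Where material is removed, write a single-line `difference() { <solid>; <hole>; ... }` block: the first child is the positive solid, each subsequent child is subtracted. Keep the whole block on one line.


difference() { translate([247, 391, 0]) cylinder(h = 1395, r = 57); translate([247, 391, 0]) cylinder(h = 1395, r = 50); }


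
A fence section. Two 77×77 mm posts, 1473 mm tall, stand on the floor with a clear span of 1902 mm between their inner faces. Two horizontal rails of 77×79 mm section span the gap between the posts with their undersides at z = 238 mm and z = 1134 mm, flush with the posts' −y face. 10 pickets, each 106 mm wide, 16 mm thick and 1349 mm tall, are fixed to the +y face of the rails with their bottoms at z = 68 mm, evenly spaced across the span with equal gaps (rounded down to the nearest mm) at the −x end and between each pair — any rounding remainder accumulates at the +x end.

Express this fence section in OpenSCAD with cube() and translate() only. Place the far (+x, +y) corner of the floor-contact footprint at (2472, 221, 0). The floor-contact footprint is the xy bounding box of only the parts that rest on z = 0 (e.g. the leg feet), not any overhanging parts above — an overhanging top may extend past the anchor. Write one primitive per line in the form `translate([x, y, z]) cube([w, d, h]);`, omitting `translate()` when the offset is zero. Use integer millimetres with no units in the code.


translate([416, 144, 0]) cube([77, 77, 1473]);
translate([2395, 144, 0]) cube([77, 77, 1473]);
translate([493, 144, 238]) cube([1902, 77, 79]);
translate([493, 144, 1134]) cube([1902, 77, 79]);
translate([569, 221, 68]) cube([106, 16, 1349]);
translate([751, 221, 68]) cube([106, 16, 1349]);
translate([933, 221, 68]) cube([106, 16, 1349]);
translate([1115, 221, 68]) cube([106, 16, 1349]);
translate([1297, 221, 68]) cube([106, 16, 1349]);
translate([1479, 221, 68]) cube([106, 16, 1349]);
translate([1661, 221, 68]) cube([106, 16, 1349]);
translate([1843, 221, 68]) cube([106, 16, 1349]);
translate([2025, 221, 68]) cube([106, 16, 1349]);
translate([2207, 221, 68]) cube([106, 16, 1349]);


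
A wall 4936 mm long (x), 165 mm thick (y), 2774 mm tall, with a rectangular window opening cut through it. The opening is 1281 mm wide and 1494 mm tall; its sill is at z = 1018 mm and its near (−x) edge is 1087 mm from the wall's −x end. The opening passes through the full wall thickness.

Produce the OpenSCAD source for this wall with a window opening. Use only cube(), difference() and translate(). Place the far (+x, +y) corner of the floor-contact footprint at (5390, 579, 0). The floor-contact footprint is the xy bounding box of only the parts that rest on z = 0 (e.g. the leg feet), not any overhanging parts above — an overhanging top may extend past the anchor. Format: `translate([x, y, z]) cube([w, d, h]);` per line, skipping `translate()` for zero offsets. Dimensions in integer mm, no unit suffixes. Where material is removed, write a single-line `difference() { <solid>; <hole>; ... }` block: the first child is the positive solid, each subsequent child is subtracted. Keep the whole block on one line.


difference() { translate([454, 414, 0]) cube([4936, 165, 2774]); translate([1541, 414, 1018]) cube([1281, 165, 1494]); }


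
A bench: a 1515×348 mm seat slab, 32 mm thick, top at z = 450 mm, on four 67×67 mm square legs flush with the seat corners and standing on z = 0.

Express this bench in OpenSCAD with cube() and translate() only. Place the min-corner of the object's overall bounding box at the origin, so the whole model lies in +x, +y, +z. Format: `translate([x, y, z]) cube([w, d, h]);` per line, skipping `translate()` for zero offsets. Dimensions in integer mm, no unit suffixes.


translate([0, 0, 418]) cube([1515, 348, 32]);
cube([67, 67, 418]);
translate([0, 281, 0]) cube([67, 67, 418]);
translate([1448, 0, 0]) cube([67, 67, 418]);
translate([1448, 281, 0]) cube([67, 67, 418]);


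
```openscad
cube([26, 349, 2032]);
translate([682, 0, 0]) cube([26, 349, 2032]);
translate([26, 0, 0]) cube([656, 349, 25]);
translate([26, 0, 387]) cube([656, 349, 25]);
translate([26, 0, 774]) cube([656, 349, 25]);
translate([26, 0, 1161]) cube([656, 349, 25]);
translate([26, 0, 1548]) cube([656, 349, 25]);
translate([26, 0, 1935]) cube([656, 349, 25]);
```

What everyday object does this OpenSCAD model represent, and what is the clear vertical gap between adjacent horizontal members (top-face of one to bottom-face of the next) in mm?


A bookshelf. The clear shelf gap is 362 mm.

Two tall side panels with 6 horizontal boards between them — a bookshelf. The first two shelf undersides are at z = 0 and z = 387; with shelf thickness 25, the clear gap is 387 − 0 − 25 = 362 mm.


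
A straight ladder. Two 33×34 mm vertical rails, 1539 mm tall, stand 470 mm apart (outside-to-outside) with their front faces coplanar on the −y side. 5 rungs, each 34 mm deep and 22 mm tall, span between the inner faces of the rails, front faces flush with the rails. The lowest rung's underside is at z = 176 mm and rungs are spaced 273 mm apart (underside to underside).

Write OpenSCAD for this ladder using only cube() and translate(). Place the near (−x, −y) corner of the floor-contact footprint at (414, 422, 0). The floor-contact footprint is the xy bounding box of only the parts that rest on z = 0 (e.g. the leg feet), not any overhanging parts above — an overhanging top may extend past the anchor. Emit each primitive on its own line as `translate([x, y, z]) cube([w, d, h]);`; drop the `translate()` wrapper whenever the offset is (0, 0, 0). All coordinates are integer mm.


// rung span = 470 - 2*33 = 404
// rung[k] z = 176 + k*273
translate([414, 422, 0]) cube([33, 34, 1539]);
translate([851, 422, 0]) cube([33, 34, 1539]);
translate([447, 422, 176]) cube([404, 34, 22]);
translate([447, 422, 449]) cube([404, 34, 22]);
translate([447, 422, 722]) cube([404, 34, 22]);
translate([447, 422, 995]) cube([404, 34, 22]);
translate([447, 422, 1268]) cube([404, 34, 22]);


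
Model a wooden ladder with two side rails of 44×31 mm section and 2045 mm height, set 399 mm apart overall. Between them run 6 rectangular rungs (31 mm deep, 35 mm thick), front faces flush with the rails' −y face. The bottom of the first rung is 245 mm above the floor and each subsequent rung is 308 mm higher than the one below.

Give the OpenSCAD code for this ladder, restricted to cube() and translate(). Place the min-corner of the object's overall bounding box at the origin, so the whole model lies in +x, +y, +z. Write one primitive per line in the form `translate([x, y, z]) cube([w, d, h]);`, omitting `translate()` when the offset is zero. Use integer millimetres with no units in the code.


cube([44, 31, 2045]);
translate([355, 0, 0]) cube([44, 31, 2045]);
translate([44, 0, 245]) cube([311, 31, 35]);
translate([44, 0, 553]) cube([311, 31, 35]);
translate([44, 0, 861]) cube([311, 31, 35]);
translate([44, 0, 1169]) cube([311, 31, 35]);
translate([44, 0, 1477]) cube([311, 31, 35]);
translate([44, 0, 1785]) cube([311, 31, 35]);


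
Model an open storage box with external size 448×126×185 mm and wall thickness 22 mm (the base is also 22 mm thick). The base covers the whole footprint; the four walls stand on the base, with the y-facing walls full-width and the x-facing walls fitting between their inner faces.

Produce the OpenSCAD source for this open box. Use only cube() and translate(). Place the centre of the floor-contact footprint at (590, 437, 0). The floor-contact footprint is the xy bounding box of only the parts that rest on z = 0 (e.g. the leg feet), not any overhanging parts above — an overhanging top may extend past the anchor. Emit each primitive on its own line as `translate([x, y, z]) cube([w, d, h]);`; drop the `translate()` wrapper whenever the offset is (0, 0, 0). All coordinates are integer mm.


translate([366, 374, 0]) cube([448, 126, 22]);
translate([366, 374, 22]) cube([448, 22, 163]);
translate([366, 478, 22]) cube([448, 22, 163]);
translate([366, 396, 22]) cube([22, 82, 163]);
translate([792, 396, 22]) cube([22, 82, 163]);


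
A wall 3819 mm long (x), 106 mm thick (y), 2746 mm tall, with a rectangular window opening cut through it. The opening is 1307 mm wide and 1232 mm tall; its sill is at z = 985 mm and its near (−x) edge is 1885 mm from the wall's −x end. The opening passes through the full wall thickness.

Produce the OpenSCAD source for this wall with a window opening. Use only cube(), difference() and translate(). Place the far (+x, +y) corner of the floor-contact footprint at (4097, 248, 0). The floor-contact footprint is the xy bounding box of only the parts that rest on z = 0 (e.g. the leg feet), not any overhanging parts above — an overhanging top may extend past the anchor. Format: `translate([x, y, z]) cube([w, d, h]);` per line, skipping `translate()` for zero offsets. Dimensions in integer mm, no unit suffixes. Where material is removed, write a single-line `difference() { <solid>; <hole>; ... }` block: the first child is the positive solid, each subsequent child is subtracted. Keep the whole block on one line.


difference() { translate([278, 142, 0]) cube([3819, 106, 2746]); translate([2163, 142, 985]) cube([1307, 106, 1232]); }


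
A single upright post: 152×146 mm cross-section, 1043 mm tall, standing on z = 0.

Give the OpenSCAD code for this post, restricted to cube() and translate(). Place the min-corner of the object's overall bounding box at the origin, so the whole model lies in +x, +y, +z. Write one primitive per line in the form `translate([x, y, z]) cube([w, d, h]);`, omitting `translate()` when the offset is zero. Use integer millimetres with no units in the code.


cube([152, 146, 1043]);


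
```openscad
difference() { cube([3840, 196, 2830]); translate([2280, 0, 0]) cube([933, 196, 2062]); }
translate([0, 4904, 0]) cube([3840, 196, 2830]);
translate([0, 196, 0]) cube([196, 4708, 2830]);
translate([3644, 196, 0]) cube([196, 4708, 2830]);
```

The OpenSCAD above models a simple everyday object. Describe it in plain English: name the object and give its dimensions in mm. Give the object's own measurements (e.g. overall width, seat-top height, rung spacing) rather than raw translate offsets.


A single room: four walls, each 2830 mm tall and 196 mm thick, enclosing an outside footprint 3840×5100 mm (x × y), no floor or roof. The front and back walls (−y and +y sides) run the full x-width; the side walls fit between their inner faces. A door opening 933 mm wide and 2062 mm tall is cut through the front wall from the floor up, its −x edge 2280 mm from the wall's −x end.


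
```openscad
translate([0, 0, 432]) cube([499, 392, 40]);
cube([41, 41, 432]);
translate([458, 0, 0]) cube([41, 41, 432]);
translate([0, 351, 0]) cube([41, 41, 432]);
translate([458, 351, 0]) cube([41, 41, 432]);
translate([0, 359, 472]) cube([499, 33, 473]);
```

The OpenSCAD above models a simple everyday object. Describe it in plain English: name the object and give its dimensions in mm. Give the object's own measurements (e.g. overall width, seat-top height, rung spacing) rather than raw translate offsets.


A chair. The seat is a 499×392×40 mm slab with its top at z = 472 mm, on four 41×41 mm corner legs (flush with the seat edges, standing on z = 0). A flat backrest 33 mm thick, 473 mm tall, spans the full seat width and rises from the seat top along its +y edge, rear face flush with the rear of the seat.


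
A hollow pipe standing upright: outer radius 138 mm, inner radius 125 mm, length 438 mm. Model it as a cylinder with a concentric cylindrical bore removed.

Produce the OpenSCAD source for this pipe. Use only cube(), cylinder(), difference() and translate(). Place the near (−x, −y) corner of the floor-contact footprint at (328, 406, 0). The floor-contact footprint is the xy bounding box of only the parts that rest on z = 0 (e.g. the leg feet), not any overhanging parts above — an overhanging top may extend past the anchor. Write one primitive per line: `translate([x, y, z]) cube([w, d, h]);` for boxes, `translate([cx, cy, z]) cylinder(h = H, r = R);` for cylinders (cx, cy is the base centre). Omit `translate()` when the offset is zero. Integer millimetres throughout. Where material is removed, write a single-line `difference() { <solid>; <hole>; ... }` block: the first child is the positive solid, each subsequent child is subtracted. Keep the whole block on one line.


difference() { translate([466, 544, 0]) cylinder(h = 438, r = 138); translate([466, 544, 0]) cylinder(h = 438, r = 125); }


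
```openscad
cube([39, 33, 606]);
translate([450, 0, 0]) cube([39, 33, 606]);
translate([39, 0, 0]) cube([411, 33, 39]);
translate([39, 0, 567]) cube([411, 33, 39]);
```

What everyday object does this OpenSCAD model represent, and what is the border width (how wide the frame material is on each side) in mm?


A picture frame. The border width is 39 mm.

Four thin pieces enclosing a rectangular opening — a picture frame. The two full-height stiles are 606 mm tall; the top rail sits at z = 567 and is 39 mm tall, so the border above the opening is 606 − 567 = 39 mm, matching the stile x-width.


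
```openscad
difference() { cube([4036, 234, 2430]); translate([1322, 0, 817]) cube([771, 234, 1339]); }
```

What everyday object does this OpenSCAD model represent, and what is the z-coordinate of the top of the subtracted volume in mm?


A wall with a window opening. The window head height is 2156 mm.

A wall with a rectangular opening subtracted — a window. Sill at z = 817, opening 1339 mm tall, so the head is at 817 + 1339 = 2156 mm.


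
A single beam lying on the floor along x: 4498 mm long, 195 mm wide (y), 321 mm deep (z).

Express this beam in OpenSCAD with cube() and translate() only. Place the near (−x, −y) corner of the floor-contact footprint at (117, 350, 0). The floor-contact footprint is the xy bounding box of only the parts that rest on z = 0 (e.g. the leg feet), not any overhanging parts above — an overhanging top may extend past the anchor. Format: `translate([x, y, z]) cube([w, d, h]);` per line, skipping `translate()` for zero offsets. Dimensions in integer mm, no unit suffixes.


translate([117, 350, 0]) cube([4498, 195, 321]);


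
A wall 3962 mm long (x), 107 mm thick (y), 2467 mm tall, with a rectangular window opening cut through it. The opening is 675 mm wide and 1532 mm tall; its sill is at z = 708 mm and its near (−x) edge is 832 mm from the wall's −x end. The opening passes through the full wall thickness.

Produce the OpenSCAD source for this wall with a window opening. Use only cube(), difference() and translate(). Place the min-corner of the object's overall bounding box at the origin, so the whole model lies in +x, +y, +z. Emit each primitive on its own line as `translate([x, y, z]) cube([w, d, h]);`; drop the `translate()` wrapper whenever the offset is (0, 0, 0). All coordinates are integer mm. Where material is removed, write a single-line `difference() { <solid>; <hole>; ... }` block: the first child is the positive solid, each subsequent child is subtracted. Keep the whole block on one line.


difference() { cube([3962, 107, 2467]); translate([832, 0, 708]) cube([675, 107, 1532]); }


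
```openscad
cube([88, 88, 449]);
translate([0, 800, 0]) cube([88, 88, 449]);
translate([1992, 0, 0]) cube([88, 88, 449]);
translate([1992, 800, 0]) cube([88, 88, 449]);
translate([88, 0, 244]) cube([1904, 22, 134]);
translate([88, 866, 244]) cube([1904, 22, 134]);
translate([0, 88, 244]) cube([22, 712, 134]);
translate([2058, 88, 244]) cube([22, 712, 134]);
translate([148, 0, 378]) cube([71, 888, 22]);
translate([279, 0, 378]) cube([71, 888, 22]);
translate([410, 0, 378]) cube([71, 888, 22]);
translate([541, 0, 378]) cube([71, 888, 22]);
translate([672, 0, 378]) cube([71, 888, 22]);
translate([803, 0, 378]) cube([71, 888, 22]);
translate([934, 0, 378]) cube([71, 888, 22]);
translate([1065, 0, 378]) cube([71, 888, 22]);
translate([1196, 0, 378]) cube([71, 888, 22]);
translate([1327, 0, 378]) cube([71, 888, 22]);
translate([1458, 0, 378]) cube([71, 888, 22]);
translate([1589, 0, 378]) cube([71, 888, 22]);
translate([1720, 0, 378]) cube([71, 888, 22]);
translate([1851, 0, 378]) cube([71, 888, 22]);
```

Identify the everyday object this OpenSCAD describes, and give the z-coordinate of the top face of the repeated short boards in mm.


A bed frame. The slat-top height is 400 mm.

Four posts, four rails, and a row of slats — a bed frame. Slats sit on the rails at z = 244 + 134 = 378; with slat thickness 22, the top is 400 mm.


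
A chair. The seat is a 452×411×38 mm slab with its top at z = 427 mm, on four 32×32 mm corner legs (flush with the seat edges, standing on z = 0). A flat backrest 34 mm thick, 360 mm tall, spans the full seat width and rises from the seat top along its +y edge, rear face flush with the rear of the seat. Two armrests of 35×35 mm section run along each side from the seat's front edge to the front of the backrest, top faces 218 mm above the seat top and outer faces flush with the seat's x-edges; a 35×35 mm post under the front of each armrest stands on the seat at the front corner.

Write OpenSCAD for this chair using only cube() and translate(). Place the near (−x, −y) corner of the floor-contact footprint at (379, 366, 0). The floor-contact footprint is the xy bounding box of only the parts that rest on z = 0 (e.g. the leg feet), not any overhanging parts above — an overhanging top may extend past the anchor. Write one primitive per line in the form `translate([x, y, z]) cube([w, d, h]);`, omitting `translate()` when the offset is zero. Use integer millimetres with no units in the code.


translate([379, 366, 389]) cube([452, 411, 38]);
translate([379, 366, 0]) cube([32, 32, 389]);
translate([799, 366, 0]) cube([32, 32, 389]);
translate([379, 745, 0]) cube([32, 32, 389]);
translate([799, 745, 0]) cube([32, 32, 389]);
translate([379, 743, 427]) cube([452, 34, 360]);
translate([379, 366, 610]) cube([35, 377, 35]);
translate([796, 366, 610]) cube([35, 377, 35]);
translate([379, 366, 427]) cube([35, 35, 183]);
translate([796, 366, 427]) cube([35, 35, 183]);


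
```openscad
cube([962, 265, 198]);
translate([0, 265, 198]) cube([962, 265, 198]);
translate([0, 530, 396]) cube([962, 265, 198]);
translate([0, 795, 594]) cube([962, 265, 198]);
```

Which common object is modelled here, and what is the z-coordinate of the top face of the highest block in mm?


A staircase. The total rise is 792 mm.

4 identical blocks, each offset up and back from the previous — a staircase. Each step is 198 mm tall and there are 4 of them, so the total rise is 4 × 198 = 792 mm.


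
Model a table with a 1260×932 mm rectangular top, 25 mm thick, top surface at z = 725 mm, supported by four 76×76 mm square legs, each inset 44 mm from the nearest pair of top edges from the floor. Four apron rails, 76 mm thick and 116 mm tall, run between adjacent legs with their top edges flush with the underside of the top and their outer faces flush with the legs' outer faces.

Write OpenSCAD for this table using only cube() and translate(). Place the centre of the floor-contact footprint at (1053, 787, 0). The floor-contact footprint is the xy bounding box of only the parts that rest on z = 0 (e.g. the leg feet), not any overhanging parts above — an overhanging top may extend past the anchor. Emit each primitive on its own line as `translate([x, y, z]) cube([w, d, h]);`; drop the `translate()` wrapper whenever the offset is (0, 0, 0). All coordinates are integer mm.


translate([423, 321, 700]) cube([1260, 932, 25]);
translate([467, 365, 0]) cube([76, 76, 700]);
translate([1563, 365, 0]) cube([76, 76, 700]);
translate([467, 1133, 0]) cube([76, 76, 700]);
translate([1563, 1133, 0]) cube([76, 76, 700]);
translate([543, 365, 584]) cube([1020, 76, 116]);
translate([543, 1133, 584]) cube([1020, 76, 116]);
translate([467, 441, 584]) cube([76, 692, 116]);
translate([1563, 441, 584]) cube([76, 692, 116]);


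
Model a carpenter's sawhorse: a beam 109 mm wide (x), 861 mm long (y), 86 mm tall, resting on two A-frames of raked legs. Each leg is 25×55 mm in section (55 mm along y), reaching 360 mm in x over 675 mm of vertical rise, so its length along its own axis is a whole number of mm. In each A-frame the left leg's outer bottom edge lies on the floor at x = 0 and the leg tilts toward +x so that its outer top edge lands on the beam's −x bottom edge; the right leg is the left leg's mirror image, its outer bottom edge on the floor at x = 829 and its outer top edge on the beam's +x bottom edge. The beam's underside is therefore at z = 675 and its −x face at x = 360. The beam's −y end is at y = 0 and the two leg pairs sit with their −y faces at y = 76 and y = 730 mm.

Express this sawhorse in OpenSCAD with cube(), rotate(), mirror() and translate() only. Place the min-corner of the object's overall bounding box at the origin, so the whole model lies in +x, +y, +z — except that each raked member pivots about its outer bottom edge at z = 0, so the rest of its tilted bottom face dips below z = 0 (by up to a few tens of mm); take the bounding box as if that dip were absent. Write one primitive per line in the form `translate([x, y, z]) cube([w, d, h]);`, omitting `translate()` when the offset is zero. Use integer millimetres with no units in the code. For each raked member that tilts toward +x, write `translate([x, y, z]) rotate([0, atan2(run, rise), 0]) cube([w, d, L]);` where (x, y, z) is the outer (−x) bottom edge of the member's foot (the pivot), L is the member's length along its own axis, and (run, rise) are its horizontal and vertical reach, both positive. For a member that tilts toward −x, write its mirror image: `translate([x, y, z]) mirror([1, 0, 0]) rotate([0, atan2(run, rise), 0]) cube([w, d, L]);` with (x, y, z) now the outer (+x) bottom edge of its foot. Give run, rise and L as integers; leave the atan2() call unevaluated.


translate([360, 0, 675]) cube([109, 861, 86]);
translate([0, 76, 0]) rotate([0, atan2(360, 675), 0]) cube([25, 55, 765]);
translate([829, 76, 0]) mirror([1, 0, 0]) rotate([0, atan2(360, 675), 0]) cube([25, 55, 765]);
translate([0, 730, 0]) rotate([0, atan2(360, 675), 0]) cube([25, 55, 765]);
translate([829, 730, 0]) mirror([1, 0, 0]) rotate([0, atan2(360, 675), 0]) cube([25, 55, 765]);


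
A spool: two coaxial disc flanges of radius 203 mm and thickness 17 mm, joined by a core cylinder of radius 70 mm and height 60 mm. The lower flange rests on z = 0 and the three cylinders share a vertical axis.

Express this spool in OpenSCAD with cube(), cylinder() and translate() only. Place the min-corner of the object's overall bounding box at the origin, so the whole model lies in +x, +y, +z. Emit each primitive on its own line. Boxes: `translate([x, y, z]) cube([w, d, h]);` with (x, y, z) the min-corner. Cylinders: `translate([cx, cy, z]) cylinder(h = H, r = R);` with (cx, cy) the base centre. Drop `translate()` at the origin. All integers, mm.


translate([203, 203, 0]) cylinder(h = 17, r = 203);
translate([203, 203, 17]) cylinder(h = 60, r = 70);
translate([203, 203, 77]) cylinder(h = 17, r = 203);


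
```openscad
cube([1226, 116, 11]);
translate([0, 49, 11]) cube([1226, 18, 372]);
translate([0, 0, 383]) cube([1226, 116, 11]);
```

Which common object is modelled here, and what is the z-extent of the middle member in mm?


An I-beam. The web height is 372 mm.

Two wide flanges with a thin centred web — an I-beam. Overall 394 mm minus two 11 mm flanges gives a web of 394 − 2·11 = 372 mm.


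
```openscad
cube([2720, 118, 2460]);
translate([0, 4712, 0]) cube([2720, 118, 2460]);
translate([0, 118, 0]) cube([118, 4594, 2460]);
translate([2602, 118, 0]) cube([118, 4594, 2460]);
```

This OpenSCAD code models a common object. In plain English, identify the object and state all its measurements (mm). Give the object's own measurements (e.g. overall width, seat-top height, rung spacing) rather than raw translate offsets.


The wall frame of a small rectangular building: four walls, each 2460 mm tall and 118 mm thick, enclosing a footprint 2720 mm (x) by 4830 mm (y) outside-to-outside, with no floor or roof. The front and back walls (the −y and +y sides) span the full width; the two side walls fit between them.


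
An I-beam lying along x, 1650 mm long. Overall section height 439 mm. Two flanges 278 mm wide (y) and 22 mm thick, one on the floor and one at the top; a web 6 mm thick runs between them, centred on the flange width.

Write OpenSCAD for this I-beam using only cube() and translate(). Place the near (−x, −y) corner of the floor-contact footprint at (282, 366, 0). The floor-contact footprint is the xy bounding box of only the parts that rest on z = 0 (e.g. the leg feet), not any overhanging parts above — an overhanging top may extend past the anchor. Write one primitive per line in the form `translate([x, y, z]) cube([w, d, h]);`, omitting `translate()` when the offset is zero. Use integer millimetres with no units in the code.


translate([282, 366, 0]) cube([1650, 278, 22]);
translate([282, 502, 22]) cube([1650, 6, 395]);
translate([282, 366, 417]) cube([1650, 278, 22]);


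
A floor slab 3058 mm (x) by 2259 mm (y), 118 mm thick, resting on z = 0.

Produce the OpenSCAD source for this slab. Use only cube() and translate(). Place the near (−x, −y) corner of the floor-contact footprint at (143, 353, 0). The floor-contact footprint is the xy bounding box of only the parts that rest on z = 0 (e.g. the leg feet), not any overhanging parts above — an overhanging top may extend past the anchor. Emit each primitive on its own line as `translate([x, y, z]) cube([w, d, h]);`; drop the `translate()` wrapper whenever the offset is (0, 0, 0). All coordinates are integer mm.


translate([143, 353, 0]) cube([3058, 2259, 118]);
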